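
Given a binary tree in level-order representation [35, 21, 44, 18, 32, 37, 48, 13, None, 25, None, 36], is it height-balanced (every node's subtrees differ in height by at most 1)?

Tree (level-order array): [35, 21, 44, 18, 32, 37, 48, 13, None, 25, None, 36]
Definition: a tree is height-balanced if, at every node, |h(left) - h(right)| <= 1 (empty subtree has height -1).
Bottom-up per-node check:
  node 13: h_left=-1, h_right=-1, diff=0 [OK], height=0
  node 18: h_left=0, h_right=-1, diff=1 [OK], height=1
  node 25: h_left=-1, h_right=-1, diff=0 [OK], height=0
  node 32: h_left=0, h_right=-1, diff=1 [OK], height=1
  node 21: h_left=1, h_right=1, diff=0 [OK], height=2
  node 36: h_left=-1, h_right=-1, diff=0 [OK], height=0
  node 37: h_left=0, h_right=-1, diff=1 [OK], height=1
  node 48: h_left=-1, h_right=-1, diff=0 [OK], height=0
  node 44: h_left=1, h_right=0, diff=1 [OK], height=2
  node 35: h_left=2, h_right=2, diff=0 [OK], height=3
All nodes satisfy the balance condition.
Result: Balanced


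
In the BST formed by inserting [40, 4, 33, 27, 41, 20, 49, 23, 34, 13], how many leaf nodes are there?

Tree built from: [40, 4, 33, 27, 41, 20, 49, 23, 34, 13]
Tree (level-order array): [40, 4, 41, None, 33, None, 49, 27, 34, None, None, 20, None, None, None, 13, 23]
Rule: A leaf has 0 children.
Per-node child counts:
  node 40: 2 child(ren)
  node 4: 1 child(ren)
  node 33: 2 child(ren)
  node 27: 1 child(ren)
  node 20: 2 child(ren)
  node 13: 0 child(ren)
  node 23: 0 child(ren)
  node 34: 0 child(ren)
  node 41: 1 child(ren)
  node 49: 0 child(ren)
Matching nodes: [13, 23, 34, 49]
Count of leaf nodes: 4


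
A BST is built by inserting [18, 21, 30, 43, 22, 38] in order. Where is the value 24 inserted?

Starting tree (level order): [18, None, 21, None, 30, 22, 43, None, None, 38]
Insertion path: 18 -> 21 -> 30 -> 22
Result: insert 24 as right child of 22
Final tree (level order): [18, None, 21, None, 30, 22, 43, None, 24, 38]


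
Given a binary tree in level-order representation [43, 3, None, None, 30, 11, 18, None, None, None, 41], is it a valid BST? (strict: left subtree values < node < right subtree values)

Level-order array: [43, 3, None, None, 30, 11, 18, None, None, None, 41]
Validate using subtree bounds (lo, hi): at each node, require lo < value < hi,
then recurse left with hi=value and right with lo=value.
Preorder trace (stopping at first violation):
  at node 43 with bounds (-inf, +inf): OK
  at node 3 with bounds (-inf, 43): OK
  at node 30 with bounds (3, 43): OK
  at node 11 with bounds (3, 30): OK
  at node 18 with bounds (30, 43): VIOLATION
Node 18 violates its bound: not (30 < 18 < 43).
Result: Not a valid BST


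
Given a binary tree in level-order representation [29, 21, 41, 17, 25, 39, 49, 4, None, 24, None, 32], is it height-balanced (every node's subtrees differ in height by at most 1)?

Tree (level-order array): [29, 21, 41, 17, 25, 39, 49, 4, None, 24, None, 32]
Definition: a tree is height-balanced if, at every node, |h(left) - h(right)| <= 1 (empty subtree has height -1).
Bottom-up per-node check:
  node 4: h_left=-1, h_right=-1, diff=0 [OK], height=0
  node 17: h_left=0, h_right=-1, diff=1 [OK], height=1
  node 24: h_left=-1, h_right=-1, diff=0 [OK], height=0
  node 25: h_left=0, h_right=-1, diff=1 [OK], height=1
  node 21: h_left=1, h_right=1, diff=0 [OK], height=2
  node 32: h_left=-1, h_right=-1, diff=0 [OK], height=0
  node 39: h_left=0, h_right=-1, diff=1 [OK], height=1
  node 49: h_left=-1, h_right=-1, diff=0 [OK], height=0
  node 41: h_left=1, h_right=0, diff=1 [OK], height=2
  node 29: h_left=2, h_right=2, diff=0 [OK], height=3
All nodes satisfy the balance condition.
Result: Balanced


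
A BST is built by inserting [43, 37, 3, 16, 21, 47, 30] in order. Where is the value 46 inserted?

Starting tree (level order): [43, 37, 47, 3, None, None, None, None, 16, None, 21, None, 30]
Insertion path: 43 -> 47
Result: insert 46 as left child of 47
Final tree (level order): [43, 37, 47, 3, None, 46, None, None, 16, None, None, None, 21, None, 30]


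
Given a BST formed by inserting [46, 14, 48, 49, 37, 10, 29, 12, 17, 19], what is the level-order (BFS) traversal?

Tree insertion order: [46, 14, 48, 49, 37, 10, 29, 12, 17, 19]
Tree (level-order array): [46, 14, 48, 10, 37, None, 49, None, 12, 29, None, None, None, None, None, 17, None, None, 19]
BFS from the root, enqueuing left then right child of each popped node:
  queue [46] -> pop 46, enqueue [14, 48], visited so far: [46]
  queue [14, 48] -> pop 14, enqueue [10, 37], visited so far: [46, 14]
  queue [48, 10, 37] -> pop 48, enqueue [49], visited so far: [46, 14, 48]
  queue [10, 37, 49] -> pop 10, enqueue [12], visited so far: [46, 14, 48, 10]
  queue [37, 49, 12] -> pop 37, enqueue [29], visited so far: [46, 14, 48, 10, 37]
  queue [49, 12, 29] -> pop 49, enqueue [none], visited so far: [46, 14, 48, 10, 37, 49]
  queue [12, 29] -> pop 12, enqueue [none], visited so far: [46, 14, 48, 10, 37, 49, 12]
  queue [29] -> pop 29, enqueue [17], visited so far: [46, 14, 48, 10, 37, 49, 12, 29]
  queue [17] -> pop 17, enqueue [19], visited so far: [46, 14, 48, 10, 37, 49, 12, 29, 17]
  queue [19] -> pop 19, enqueue [none], visited so far: [46, 14, 48, 10, 37, 49, 12, 29, 17, 19]
Result: [46, 14, 48, 10, 37, 49, 12, 29, 17, 19]


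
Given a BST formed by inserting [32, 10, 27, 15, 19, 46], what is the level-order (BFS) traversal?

Tree insertion order: [32, 10, 27, 15, 19, 46]
Tree (level-order array): [32, 10, 46, None, 27, None, None, 15, None, None, 19]
BFS from the root, enqueuing left then right child of each popped node:
  queue [32] -> pop 32, enqueue [10, 46], visited so far: [32]
  queue [10, 46] -> pop 10, enqueue [27], visited so far: [32, 10]
  queue [46, 27] -> pop 46, enqueue [none], visited so far: [32, 10, 46]
  queue [27] -> pop 27, enqueue [15], visited so far: [32, 10, 46, 27]
  queue [15] -> pop 15, enqueue [19], visited so far: [32, 10, 46, 27, 15]
  queue [19] -> pop 19, enqueue [none], visited so far: [32, 10, 46, 27, 15, 19]
Result: [32, 10, 46, 27, 15, 19]


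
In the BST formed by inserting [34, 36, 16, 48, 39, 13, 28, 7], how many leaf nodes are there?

Tree built from: [34, 36, 16, 48, 39, 13, 28, 7]
Tree (level-order array): [34, 16, 36, 13, 28, None, 48, 7, None, None, None, 39]
Rule: A leaf has 0 children.
Per-node child counts:
  node 34: 2 child(ren)
  node 16: 2 child(ren)
  node 13: 1 child(ren)
  node 7: 0 child(ren)
  node 28: 0 child(ren)
  node 36: 1 child(ren)
  node 48: 1 child(ren)
  node 39: 0 child(ren)
Matching nodes: [7, 28, 39]
Count of leaf nodes: 3


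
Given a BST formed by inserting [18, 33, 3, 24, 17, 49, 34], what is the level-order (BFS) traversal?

Tree insertion order: [18, 33, 3, 24, 17, 49, 34]
Tree (level-order array): [18, 3, 33, None, 17, 24, 49, None, None, None, None, 34]
BFS from the root, enqueuing left then right child of each popped node:
  queue [18] -> pop 18, enqueue [3, 33], visited so far: [18]
  queue [3, 33] -> pop 3, enqueue [17], visited so far: [18, 3]
  queue [33, 17] -> pop 33, enqueue [24, 49], visited so far: [18, 3, 33]
  queue [17, 24, 49] -> pop 17, enqueue [none], visited so far: [18, 3, 33, 17]
  queue [24, 49] -> pop 24, enqueue [none], visited so far: [18, 3, 33, 17, 24]
  queue [49] -> pop 49, enqueue [34], visited so far: [18, 3, 33, 17, 24, 49]
  queue [34] -> pop 34, enqueue [none], visited so far: [18, 3, 33, 17, 24, 49, 34]
Result: [18, 3, 33, 17, 24, 49, 34]


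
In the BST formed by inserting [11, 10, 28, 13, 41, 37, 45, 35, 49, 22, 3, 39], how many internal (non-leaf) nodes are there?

Tree built from: [11, 10, 28, 13, 41, 37, 45, 35, 49, 22, 3, 39]
Tree (level-order array): [11, 10, 28, 3, None, 13, 41, None, None, None, 22, 37, 45, None, None, 35, 39, None, 49]
Rule: An internal node has at least one child.
Per-node child counts:
  node 11: 2 child(ren)
  node 10: 1 child(ren)
  node 3: 0 child(ren)
  node 28: 2 child(ren)
  node 13: 1 child(ren)
  node 22: 0 child(ren)
  node 41: 2 child(ren)
  node 37: 2 child(ren)
  node 35: 0 child(ren)
  node 39: 0 child(ren)
  node 45: 1 child(ren)
  node 49: 0 child(ren)
Matching nodes: [11, 10, 28, 13, 41, 37, 45]
Count of internal (non-leaf) nodes: 7


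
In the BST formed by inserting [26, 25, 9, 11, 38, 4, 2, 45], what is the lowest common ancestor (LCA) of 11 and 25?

Tree insertion order: [26, 25, 9, 11, 38, 4, 2, 45]
Tree (level-order array): [26, 25, 38, 9, None, None, 45, 4, 11, None, None, 2]
In a BST, the LCA of p=11, q=25 is the first node v on the
root-to-leaf path with p <= v <= q (go left if both < v, right if both > v).
Walk from root:
  at 26: both 11 and 25 < 26, go left
  at 25: 11 <= 25 <= 25, this is the LCA
LCA = 25


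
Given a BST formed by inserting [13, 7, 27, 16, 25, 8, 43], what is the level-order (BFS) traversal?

Tree insertion order: [13, 7, 27, 16, 25, 8, 43]
Tree (level-order array): [13, 7, 27, None, 8, 16, 43, None, None, None, 25]
BFS from the root, enqueuing left then right child of each popped node:
  queue [13] -> pop 13, enqueue [7, 27], visited so far: [13]
  queue [7, 27] -> pop 7, enqueue [8], visited so far: [13, 7]
  queue [27, 8] -> pop 27, enqueue [16, 43], visited so far: [13, 7, 27]
  queue [8, 16, 43] -> pop 8, enqueue [none], visited so far: [13, 7, 27, 8]
  queue [16, 43] -> pop 16, enqueue [25], visited so far: [13, 7, 27, 8, 16]
  queue [43, 25] -> pop 43, enqueue [none], visited so far: [13, 7, 27, 8, 16, 43]
  queue [25] -> pop 25, enqueue [none], visited so far: [13, 7, 27, 8, 16, 43, 25]
Result: [13, 7, 27, 8, 16, 43, 25]


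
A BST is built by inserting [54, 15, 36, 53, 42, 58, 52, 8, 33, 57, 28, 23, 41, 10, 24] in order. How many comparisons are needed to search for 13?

Search path for 13: 54 -> 15 -> 8 -> 10
Found: False
Comparisons: 4


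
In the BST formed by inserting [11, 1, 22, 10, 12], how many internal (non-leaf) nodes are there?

Tree built from: [11, 1, 22, 10, 12]
Tree (level-order array): [11, 1, 22, None, 10, 12]
Rule: An internal node has at least one child.
Per-node child counts:
  node 11: 2 child(ren)
  node 1: 1 child(ren)
  node 10: 0 child(ren)
  node 22: 1 child(ren)
  node 12: 0 child(ren)
Matching nodes: [11, 1, 22]
Count of internal (non-leaf) nodes: 3


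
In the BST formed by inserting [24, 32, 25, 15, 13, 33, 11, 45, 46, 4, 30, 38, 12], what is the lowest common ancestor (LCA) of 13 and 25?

Tree insertion order: [24, 32, 25, 15, 13, 33, 11, 45, 46, 4, 30, 38, 12]
Tree (level-order array): [24, 15, 32, 13, None, 25, 33, 11, None, None, 30, None, 45, 4, 12, None, None, 38, 46]
In a BST, the LCA of p=13, q=25 is the first node v on the
root-to-leaf path with p <= v <= q (go left if both < v, right if both > v).
Walk from root:
  at 24: 13 <= 24 <= 25, this is the LCA
LCA = 24


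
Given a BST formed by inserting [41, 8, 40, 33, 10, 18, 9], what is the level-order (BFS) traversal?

Tree insertion order: [41, 8, 40, 33, 10, 18, 9]
Tree (level-order array): [41, 8, None, None, 40, 33, None, 10, None, 9, 18]
BFS from the root, enqueuing left then right child of each popped node:
  queue [41] -> pop 41, enqueue [8], visited so far: [41]
  queue [8] -> pop 8, enqueue [40], visited so far: [41, 8]
  queue [40] -> pop 40, enqueue [33], visited so far: [41, 8, 40]
  queue [33] -> pop 33, enqueue [10], visited so far: [41, 8, 40, 33]
  queue [10] -> pop 10, enqueue [9, 18], visited so far: [41, 8, 40, 33, 10]
  queue [9, 18] -> pop 9, enqueue [none], visited so far: [41, 8, 40, 33, 10, 9]
  queue [18] -> pop 18, enqueue [none], visited so far: [41, 8, 40, 33, 10, 9, 18]
Result: [41, 8, 40, 33, 10, 9, 18]


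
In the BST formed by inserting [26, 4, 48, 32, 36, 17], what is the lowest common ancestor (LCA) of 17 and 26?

Tree insertion order: [26, 4, 48, 32, 36, 17]
Tree (level-order array): [26, 4, 48, None, 17, 32, None, None, None, None, 36]
In a BST, the LCA of p=17, q=26 is the first node v on the
root-to-leaf path with p <= v <= q (go left if both < v, right if both > v).
Walk from root:
  at 26: 17 <= 26 <= 26, this is the LCA
LCA = 26


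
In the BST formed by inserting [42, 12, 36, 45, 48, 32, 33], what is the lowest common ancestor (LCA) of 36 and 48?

Tree insertion order: [42, 12, 36, 45, 48, 32, 33]
Tree (level-order array): [42, 12, 45, None, 36, None, 48, 32, None, None, None, None, 33]
In a BST, the LCA of p=36, q=48 is the first node v on the
root-to-leaf path with p <= v <= q (go left if both < v, right if both > v).
Walk from root:
  at 42: 36 <= 42 <= 48, this is the LCA
LCA = 42


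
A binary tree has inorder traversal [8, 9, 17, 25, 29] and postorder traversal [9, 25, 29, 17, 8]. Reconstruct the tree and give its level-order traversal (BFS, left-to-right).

Inorder:   [8, 9, 17, 25, 29]
Postorder: [9, 25, 29, 17, 8]
Algorithm: postorder visits root last, so walk postorder right-to-left;
each value is the root of the current inorder slice — split it at that
value, recurse on the right subtree first, then the left.
Recursive splits:
  root=8; inorder splits into left=[], right=[9, 17, 25, 29]
  root=17; inorder splits into left=[9], right=[25, 29]
  root=29; inorder splits into left=[25], right=[]
  root=25; inorder splits into left=[], right=[]
  root=9; inorder splits into left=[], right=[]
Reconstructed level-order: [8, 17, 9, 29, 25]


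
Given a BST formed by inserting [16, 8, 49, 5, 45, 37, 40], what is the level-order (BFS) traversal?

Tree insertion order: [16, 8, 49, 5, 45, 37, 40]
Tree (level-order array): [16, 8, 49, 5, None, 45, None, None, None, 37, None, None, 40]
BFS from the root, enqueuing left then right child of each popped node:
  queue [16] -> pop 16, enqueue [8, 49], visited so far: [16]
  queue [8, 49] -> pop 8, enqueue [5], visited so far: [16, 8]
  queue [49, 5] -> pop 49, enqueue [45], visited so far: [16, 8, 49]
  queue [5, 45] -> pop 5, enqueue [none], visited so far: [16, 8, 49, 5]
  queue [45] -> pop 45, enqueue [37], visited so far: [16, 8, 49, 5, 45]
  queue [37] -> pop 37, enqueue [40], visited so far: [16, 8, 49, 5, 45, 37]
  queue [40] -> pop 40, enqueue [none], visited so far: [16, 8, 49, 5, 45, 37, 40]
Result: [16, 8, 49, 5, 45, 37, 40]


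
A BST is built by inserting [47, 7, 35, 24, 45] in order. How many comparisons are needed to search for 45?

Search path for 45: 47 -> 7 -> 35 -> 45
Found: True
Comparisons: 4


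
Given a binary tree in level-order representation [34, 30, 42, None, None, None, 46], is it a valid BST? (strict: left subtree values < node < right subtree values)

Level-order array: [34, 30, 42, None, None, None, 46]
Validate using subtree bounds (lo, hi): at each node, require lo < value < hi,
then recurse left with hi=value and right with lo=value.
Preorder trace (stopping at first violation):
  at node 34 with bounds (-inf, +inf): OK
  at node 30 with bounds (-inf, 34): OK
  at node 42 with bounds (34, +inf): OK
  at node 46 with bounds (42, +inf): OK
No violation found at any node.
Result: Valid BST


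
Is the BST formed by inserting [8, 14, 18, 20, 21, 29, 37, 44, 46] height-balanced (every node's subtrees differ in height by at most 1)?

Tree (level-order array): [8, None, 14, None, 18, None, 20, None, 21, None, 29, None, 37, None, 44, None, 46]
Definition: a tree is height-balanced if, at every node, |h(left) - h(right)| <= 1 (empty subtree has height -1).
Bottom-up per-node check:
  node 46: h_left=-1, h_right=-1, diff=0 [OK], height=0
  node 44: h_left=-1, h_right=0, diff=1 [OK], height=1
  node 37: h_left=-1, h_right=1, diff=2 [FAIL (|-1-1|=2 > 1)], height=2
  node 29: h_left=-1, h_right=2, diff=3 [FAIL (|-1-2|=3 > 1)], height=3
  node 21: h_left=-1, h_right=3, diff=4 [FAIL (|-1-3|=4 > 1)], height=4
  node 20: h_left=-1, h_right=4, diff=5 [FAIL (|-1-4|=5 > 1)], height=5
  node 18: h_left=-1, h_right=5, diff=6 [FAIL (|-1-5|=6 > 1)], height=6
  node 14: h_left=-1, h_right=6, diff=7 [FAIL (|-1-6|=7 > 1)], height=7
  node 8: h_left=-1, h_right=7, diff=8 [FAIL (|-1-7|=8 > 1)], height=8
Node 37 violates the condition: |-1 - 1| = 2 > 1.
Result: Not balanced


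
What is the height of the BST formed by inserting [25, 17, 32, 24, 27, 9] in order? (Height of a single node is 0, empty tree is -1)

Insertion order: [25, 17, 32, 24, 27, 9]
Tree (level-order array): [25, 17, 32, 9, 24, 27]
Compute height bottom-up (empty subtree = -1):
  height(9) = 1 + max(-1, -1) = 0
  height(24) = 1 + max(-1, -1) = 0
  height(17) = 1 + max(0, 0) = 1
  height(27) = 1 + max(-1, -1) = 0
  height(32) = 1 + max(0, -1) = 1
  height(25) = 1 + max(1, 1) = 2
Height = 2


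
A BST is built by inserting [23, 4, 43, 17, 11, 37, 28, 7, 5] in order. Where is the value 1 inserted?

Starting tree (level order): [23, 4, 43, None, 17, 37, None, 11, None, 28, None, 7, None, None, None, 5]
Insertion path: 23 -> 4
Result: insert 1 as left child of 4
Final tree (level order): [23, 4, 43, 1, 17, 37, None, None, None, 11, None, 28, None, 7, None, None, None, 5]


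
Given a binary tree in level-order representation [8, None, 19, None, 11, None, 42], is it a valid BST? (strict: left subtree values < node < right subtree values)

Level-order array: [8, None, 19, None, 11, None, 42]
Validate using subtree bounds (lo, hi): at each node, require lo < value < hi,
then recurse left with hi=value and right with lo=value.
Preorder trace (stopping at first violation):
  at node 8 with bounds (-inf, +inf): OK
  at node 19 with bounds (8, +inf): OK
  at node 11 with bounds (19, +inf): VIOLATION
Node 11 violates its bound: not (19 < 11 < +inf).
Result: Not a valid BST


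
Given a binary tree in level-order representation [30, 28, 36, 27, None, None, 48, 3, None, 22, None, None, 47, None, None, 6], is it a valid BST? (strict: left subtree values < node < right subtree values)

Level-order array: [30, 28, 36, 27, None, None, 48, 3, None, 22, None, None, 47, None, None, 6]
Validate using subtree bounds (lo, hi): at each node, require lo < value < hi,
then recurse left with hi=value and right with lo=value.
Preorder trace (stopping at first violation):
  at node 30 with bounds (-inf, +inf): OK
  at node 28 with bounds (-inf, 30): OK
  at node 27 with bounds (-inf, 28): OK
  at node 3 with bounds (-inf, 27): OK
  at node 47 with bounds (3, 27): VIOLATION
Node 47 violates its bound: not (3 < 47 < 27).
Result: Not a valid BST


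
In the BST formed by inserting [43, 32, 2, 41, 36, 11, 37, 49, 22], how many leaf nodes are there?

Tree built from: [43, 32, 2, 41, 36, 11, 37, 49, 22]
Tree (level-order array): [43, 32, 49, 2, 41, None, None, None, 11, 36, None, None, 22, None, 37]
Rule: A leaf has 0 children.
Per-node child counts:
  node 43: 2 child(ren)
  node 32: 2 child(ren)
  node 2: 1 child(ren)
  node 11: 1 child(ren)
  node 22: 0 child(ren)
  node 41: 1 child(ren)
  node 36: 1 child(ren)
  node 37: 0 child(ren)
  node 49: 0 child(ren)
Matching nodes: [22, 37, 49]
Count of leaf nodes: 3


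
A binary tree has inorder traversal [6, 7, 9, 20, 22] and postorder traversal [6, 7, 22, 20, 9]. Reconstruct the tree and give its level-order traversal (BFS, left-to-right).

Inorder:   [6, 7, 9, 20, 22]
Postorder: [6, 7, 22, 20, 9]
Algorithm: postorder visits root last, so walk postorder right-to-left;
each value is the root of the current inorder slice — split it at that
value, recurse on the right subtree first, then the left.
Recursive splits:
  root=9; inorder splits into left=[6, 7], right=[20, 22]
  root=20; inorder splits into left=[], right=[22]
  root=22; inorder splits into left=[], right=[]
  root=7; inorder splits into left=[6], right=[]
  root=6; inorder splits into left=[], right=[]
Reconstructed level-order: [9, 7, 20, 6, 22]


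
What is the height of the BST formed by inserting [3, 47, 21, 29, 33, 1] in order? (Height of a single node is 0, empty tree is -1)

Insertion order: [3, 47, 21, 29, 33, 1]
Tree (level-order array): [3, 1, 47, None, None, 21, None, None, 29, None, 33]
Compute height bottom-up (empty subtree = -1):
  height(1) = 1 + max(-1, -1) = 0
  height(33) = 1 + max(-1, -1) = 0
  height(29) = 1 + max(-1, 0) = 1
  height(21) = 1 + max(-1, 1) = 2
  height(47) = 1 + max(2, -1) = 3
  height(3) = 1 + max(0, 3) = 4
Height = 4


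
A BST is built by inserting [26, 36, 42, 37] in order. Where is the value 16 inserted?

Starting tree (level order): [26, None, 36, None, 42, 37]
Insertion path: 26
Result: insert 16 as left child of 26
Final tree (level order): [26, 16, 36, None, None, None, 42, 37]


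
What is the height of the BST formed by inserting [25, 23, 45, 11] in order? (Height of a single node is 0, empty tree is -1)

Insertion order: [25, 23, 45, 11]
Tree (level-order array): [25, 23, 45, 11]
Compute height bottom-up (empty subtree = -1):
  height(11) = 1 + max(-1, -1) = 0
  height(23) = 1 + max(0, -1) = 1
  height(45) = 1 + max(-1, -1) = 0
  height(25) = 1 + max(1, 0) = 2
Height = 2


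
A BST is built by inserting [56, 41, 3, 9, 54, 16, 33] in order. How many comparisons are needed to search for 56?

Search path for 56: 56
Found: True
Comparisons: 1


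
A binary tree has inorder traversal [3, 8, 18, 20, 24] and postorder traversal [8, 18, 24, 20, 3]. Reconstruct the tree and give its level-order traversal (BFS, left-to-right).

Inorder:   [3, 8, 18, 20, 24]
Postorder: [8, 18, 24, 20, 3]
Algorithm: postorder visits root last, so walk postorder right-to-left;
each value is the root of the current inorder slice — split it at that
value, recurse on the right subtree first, then the left.
Recursive splits:
  root=3; inorder splits into left=[], right=[8, 18, 20, 24]
  root=20; inorder splits into left=[8, 18], right=[24]
  root=24; inorder splits into left=[], right=[]
  root=18; inorder splits into left=[8], right=[]
  root=8; inorder splits into left=[], right=[]
Reconstructed level-order: [3, 20, 18, 24, 8]


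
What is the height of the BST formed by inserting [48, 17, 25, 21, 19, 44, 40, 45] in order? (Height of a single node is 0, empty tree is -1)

Insertion order: [48, 17, 25, 21, 19, 44, 40, 45]
Tree (level-order array): [48, 17, None, None, 25, 21, 44, 19, None, 40, 45]
Compute height bottom-up (empty subtree = -1):
  height(19) = 1 + max(-1, -1) = 0
  height(21) = 1 + max(0, -1) = 1
  height(40) = 1 + max(-1, -1) = 0
  height(45) = 1 + max(-1, -1) = 0
  height(44) = 1 + max(0, 0) = 1
  height(25) = 1 + max(1, 1) = 2
  height(17) = 1 + max(-1, 2) = 3
  height(48) = 1 + max(3, -1) = 4
Height = 4


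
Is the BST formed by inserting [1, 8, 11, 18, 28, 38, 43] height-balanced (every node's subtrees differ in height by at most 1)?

Tree (level-order array): [1, None, 8, None, 11, None, 18, None, 28, None, 38, None, 43]
Definition: a tree is height-balanced if, at every node, |h(left) - h(right)| <= 1 (empty subtree has height -1).
Bottom-up per-node check:
  node 43: h_left=-1, h_right=-1, diff=0 [OK], height=0
  node 38: h_left=-1, h_right=0, diff=1 [OK], height=1
  node 28: h_left=-1, h_right=1, diff=2 [FAIL (|-1-1|=2 > 1)], height=2
  node 18: h_left=-1, h_right=2, diff=3 [FAIL (|-1-2|=3 > 1)], height=3
  node 11: h_left=-1, h_right=3, diff=4 [FAIL (|-1-3|=4 > 1)], height=4
  node 8: h_left=-1, h_right=4, diff=5 [FAIL (|-1-4|=5 > 1)], height=5
  node 1: h_left=-1, h_right=5, diff=6 [FAIL (|-1-5|=6 > 1)], height=6
Node 28 violates the condition: |-1 - 1| = 2 > 1.
Result: Not balanced


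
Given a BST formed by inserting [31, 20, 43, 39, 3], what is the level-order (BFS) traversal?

Tree insertion order: [31, 20, 43, 39, 3]
Tree (level-order array): [31, 20, 43, 3, None, 39]
BFS from the root, enqueuing left then right child of each popped node:
  queue [31] -> pop 31, enqueue [20, 43], visited so far: [31]
  queue [20, 43] -> pop 20, enqueue [3], visited so far: [31, 20]
  queue [43, 3] -> pop 43, enqueue [39], visited so far: [31, 20, 43]
  queue [3, 39] -> pop 3, enqueue [none], visited so far: [31, 20, 43, 3]
  queue [39] -> pop 39, enqueue [none], visited so far: [31, 20, 43, 3, 39]
Result: [31, 20, 43, 3, 39]


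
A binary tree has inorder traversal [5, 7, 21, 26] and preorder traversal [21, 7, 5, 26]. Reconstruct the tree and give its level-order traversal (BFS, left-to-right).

Inorder:  [5, 7, 21, 26]
Preorder: [21, 7, 5, 26]
Algorithm: preorder visits root first, so consume preorder in order;
for each root, split the current inorder slice at that value into
left-subtree inorder and right-subtree inorder, then recurse.
Recursive splits:
  root=21; inorder splits into left=[5, 7], right=[26]
  root=7; inorder splits into left=[5], right=[]
  root=5; inorder splits into left=[], right=[]
  root=26; inorder splits into left=[], right=[]
Reconstructed level-order: [21, 7, 26, 5]


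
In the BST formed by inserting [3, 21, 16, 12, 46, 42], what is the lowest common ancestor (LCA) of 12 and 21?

Tree insertion order: [3, 21, 16, 12, 46, 42]
Tree (level-order array): [3, None, 21, 16, 46, 12, None, 42]
In a BST, the LCA of p=12, q=21 is the first node v on the
root-to-leaf path with p <= v <= q (go left if both < v, right if both > v).
Walk from root:
  at 3: both 12 and 21 > 3, go right
  at 21: 12 <= 21 <= 21, this is the LCA
LCA = 21


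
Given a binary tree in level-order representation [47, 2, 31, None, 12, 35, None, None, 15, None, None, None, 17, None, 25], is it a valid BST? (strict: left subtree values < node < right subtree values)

Level-order array: [47, 2, 31, None, 12, 35, None, None, 15, None, None, None, 17, None, 25]
Validate using subtree bounds (lo, hi): at each node, require lo < value < hi,
then recurse left with hi=value and right with lo=value.
Preorder trace (stopping at first violation):
  at node 47 with bounds (-inf, +inf): OK
  at node 2 with bounds (-inf, 47): OK
  at node 12 with bounds (2, 47): OK
  at node 15 with bounds (12, 47): OK
  at node 17 with bounds (15, 47): OK
  at node 25 with bounds (17, 47): OK
  at node 31 with bounds (47, +inf): VIOLATION
Node 31 violates its bound: not (47 < 31 < +inf).
Result: Not a valid BST


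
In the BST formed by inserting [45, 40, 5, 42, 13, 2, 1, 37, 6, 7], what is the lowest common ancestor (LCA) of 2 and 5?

Tree insertion order: [45, 40, 5, 42, 13, 2, 1, 37, 6, 7]
Tree (level-order array): [45, 40, None, 5, 42, 2, 13, None, None, 1, None, 6, 37, None, None, None, 7]
In a BST, the LCA of p=2, q=5 is the first node v on the
root-to-leaf path with p <= v <= q (go left if both < v, right if both > v).
Walk from root:
  at 45: both 2 and 5 < 45, go left
  at 40: both 2 and 5 < 40, go left
  at 5: 2 <= 5 <= 5, this is the LCA
LCA = 5


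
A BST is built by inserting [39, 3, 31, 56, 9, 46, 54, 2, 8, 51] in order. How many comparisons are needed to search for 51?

Search path for 51: 39 -> 56 -> 46 -> 54 -> 51
Found: True
Comparisons: 5


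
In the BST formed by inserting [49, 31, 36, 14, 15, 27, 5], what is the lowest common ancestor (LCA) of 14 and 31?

Tree insertion order: [49, 31, 36, 14, 15, 27, 5]
Tree (level-order array): [49, 31, None, 14, 36, 5, 15, None, None, None, None, None, 27]
In a BST, the LCA of p=14, q=31 is the first node v on the
root-to-leaf path with p <= v <= q (go left if both < v, right if both > v).
Walk from root:
  at 49: both 14 and 31 < 49, go left
  at 31: 14 <= 31 <= 31, this is the LCA
LCA = 31


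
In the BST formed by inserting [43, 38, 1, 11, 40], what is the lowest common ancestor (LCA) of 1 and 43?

Tree insertion order: [43, 38, 1, 11, 40]
Tree (level-order array): [43, 38, None, 1, 40, None, 11]
In a BST, the LCA of p=1, q=43 is the first node v on the
root-to-leaf path with p <= v <= q (go left if both < v, right if both > v).
Walk from root:
  at 43: 1 <= 43 <= 43, this is the LCA
LCA = 43


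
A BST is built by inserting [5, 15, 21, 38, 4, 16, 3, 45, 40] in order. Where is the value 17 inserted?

Starting tree (level order): [5, 4, 15, 3, None, None, 21, None, None, 16, 38, None, None, None, 45, 40]
Insertion path: 5 -> 15 -> 21 -> 16
Result: insert 17 as right child of 16
Final tree (level order): [5, 4, 15, 3, None, None, 21, None, None, 16, 38, None, 17, None, 45, None, None, 40]


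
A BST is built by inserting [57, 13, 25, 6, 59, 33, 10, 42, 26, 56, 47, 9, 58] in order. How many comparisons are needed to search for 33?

Search path for 33: 57 -> 13 -> 25 -> 33
Found: True
Comparisons: 4


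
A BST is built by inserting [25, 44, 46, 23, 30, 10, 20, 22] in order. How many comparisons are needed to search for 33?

Search path for 33: 25 -> 44 -> 30
Found: False
Comparisons: 3


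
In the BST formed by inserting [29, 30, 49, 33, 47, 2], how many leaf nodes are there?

Tree built from: [29, 30, 49, 33, 47, 2]
Tree (level-order array): [29, 2, 30, None, None, None, 49, 33, None, None, 47]
Rule: A leaf has 0 children.
Per-node child counts:
  node 29: 2 child(ren)
  node 2: 0 child(ren)
  node 30: 1 child(ren)
  node 49: 1 child(ren)
  node 33: 1 child(ren)
  node 47: 0 child(ren)
Matching nodes: [2, 47]
Count of leaf nodes: 2


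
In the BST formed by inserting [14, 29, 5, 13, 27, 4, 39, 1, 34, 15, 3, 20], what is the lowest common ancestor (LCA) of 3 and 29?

Tree insertion order: [14, 29, 5, 13, 27, 4, 39, 1, 34, 15, 3, 20]
Tree (level-order array): [14, 5, 29, 4, 13, 27, 39, 1, None, None, None, 15, None, 34, None, None, 3, None, 20]
In a BST, the LCA of p=3, q=29 is the first node v on the
root-to-leaf path with p <= v <= q (go left if both < v, right if both > v).
Walk from root:
  at 14: 3 <= 14 <= 29, this is the LCA
LCA = 14


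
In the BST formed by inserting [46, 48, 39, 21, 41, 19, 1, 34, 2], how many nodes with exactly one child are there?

Tree built from: [46, 48, 39, 21, 41, 19, 1, 34, 2]
Tree (level-order array): [46, 39, 48, 21, 41, None, None, 19, 34, None, None, 1, None, None, None, None, 2]
Rule: These are nodes with exactly 1 non-null child.
Per-node child counts:
  node 46: 2 child(ren)
  node 39: 2 child(ren)
  node 21: 2 child(ren)
  node 19: 1 child(ren)
  node 1: 1 child(ren)
  node 2: 0 child(ren)
  node 34: 0 child(ren)
  node 41: 0 child(ren)
  node 48: 0 child(ren)
Matching nodes: [19, 1]
Count of nodes with exactly one child: 2


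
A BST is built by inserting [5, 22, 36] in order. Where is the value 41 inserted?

Starting tree (level order): [5, None, 22, None, 36]
Insertion path: 5 -> 22 -> 36
Result: insert 41 as right child of 36
Final tree (level order): [5, None, 22, None, 36, None, 41]


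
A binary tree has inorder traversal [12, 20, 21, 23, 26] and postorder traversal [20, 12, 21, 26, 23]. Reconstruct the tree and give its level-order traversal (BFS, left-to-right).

Inorder:   [12, 20, 21, 23, 26]
Postorder: [20, 12, 21, 26, 23]
Algorithm: postorder visits root last, so walk postorder right-to-left;
each value is the root of the current inorder slice — split it at that
value, recurse on the right subtree first, then the left.
Recursive splits:
  root=23; inorder splits into left=[12, 20, 21], right=[26]
  root=26; inorder splits into left=[], right=[]
  root=21; inorder splits into left=[12, 20], right=[]
  root=12; inorder splits into left=[], right=[20]
  root=20; inorder splits into left=[], right=[]
Reconstructed level-order: [23, 21, 26, 12, 20]


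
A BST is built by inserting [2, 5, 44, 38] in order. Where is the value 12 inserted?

Starting tree (level order): [2, None, 5, None, 44, 38]
Insertion path: 2 -> 5 -> 44 -> 38
Result: insert 12 as left child of 38
Final tree (level order): [2, None, 5, None, 44, 38, None, 12]


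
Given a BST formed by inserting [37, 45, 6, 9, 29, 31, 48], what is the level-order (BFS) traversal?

Tree insertion order: [37, 45, 6, 9, 29, 31, 48]
Tree (level-order array): [37, 6, 45, None, 9, None, 48, None, 29, None, None, None, 31]
BFS from the root, enqueuing left then right child of each popped node:
  queue [37] -> pop 37, enqueue [6, 45], visited so far: [37]
  queue [6, 45] -> pop 6, enqueue [9], visited so far: [37, 6]
  queue [45, 9] -> pop 45, enqueue [48], visited so far: [37, 6, 45]
  queue [9, 48] -> pop 9, enqueue [29], visited so far: [37, 6, 45, 9]
  queue [48, 29] -> pop 48, enqueue [none], visited so far: [37, 6, 45, 9, 48]
  queue [29] -> pop 29, enqueue [31], visited so far: [37, 6, 45, 9, 48, 29]
  queue [31] -> pop 31, enqueue [none], visited so far: [37, 6, 45, 9, 48, 29, 31]
Result: [37, 6, 45, 9, 48, 29, 31]


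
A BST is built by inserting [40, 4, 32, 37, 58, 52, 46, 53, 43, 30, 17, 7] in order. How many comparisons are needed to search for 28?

Search path for 28: 40 -> 4 -> 32 -> 30 -> 17
Found: False
Comparisons: 5


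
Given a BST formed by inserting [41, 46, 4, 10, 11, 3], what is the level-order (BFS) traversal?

Tree insertion order: [41, 46, 4, 10, 11, 3]
Tree (level-order array): [41, 4, 46, 3, 10, None, None, None, None, None, 11]
BFS from the root, enqueuing left then right child of each popped node:
  queue [41] -> pop 41, enqueue [4, 46], visited so far: [41]
  queue [4, 46] -> pop 4, enqueue [3, 10], visited so far: [41, 4]
  queue [46, 3, 10] -> pop 46, enqueue [none], visited so far: [41, 4, 46]
  queue [3, 10] -> pop 3, enqueue [none], visited so far: [41, 4, 46, 3]
  queue [10] -> pop 10, enqueue [11], visited so far: [41, 4, 46, 3, 10]
  queue [11] -> pop 11, enqueue [none], visited so far: [41, 4, 46, 3, 10, 11]
Result: [41, 4, 46, 3, 10, 11]


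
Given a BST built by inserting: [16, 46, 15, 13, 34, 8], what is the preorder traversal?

Tree insertion order: [16, 46, 15, 13, 34, 8]
Tree (level-order array): [16, 15, 46, 13, None, 34, None, 8]
Preorder traversal: [16, 15, 13, 8, 46, 34]


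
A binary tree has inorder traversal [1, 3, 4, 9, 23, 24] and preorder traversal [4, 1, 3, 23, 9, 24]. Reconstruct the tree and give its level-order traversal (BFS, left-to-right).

Inorder:  [1, 3, 4, 9, 23, 24]
Preorder: [4, 1, 3, 23, 9, 24]
Algorithm: preorder visits root first, so consume preorder in order;
for each root, split the current inorder slice at that value into
left-subtree inorder and right-subtree inorder, then recurse.
Recursive splits:
  root=4; inorder splits into left=[1, 3], right=[9, 23, 24]
  root=1; inorder splits into left=[], right=[3]
  root=3; inorder splits into left=[], right=[]
  root=23; inorder splits into left=[9], right=[24]
  root=9; inorder splits into left=[], right=[]
  root=24; inorder splits into left=[], right=[]
Reconstructed level-order: [4, 1, 23, 3, 9, 24]


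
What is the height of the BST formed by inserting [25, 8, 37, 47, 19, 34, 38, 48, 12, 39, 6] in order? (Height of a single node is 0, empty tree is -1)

Insertion order: [25, 8, 37, 47, 19, 34, 38, 48, 12, 39, 6]
Tree (level-order array): [25, 8, 37, 6, 19, 34, 47, None, None, 12, None, None, None, 38, 48, None, None, None, 39]
Compute height bottom-up (empty subtree = -1):
  height(6) = 1 + max(-1, -1) = 0
  height(12) = 1 + max(-1, -1) = 0
  height(19) = 1 + max(0, -1) = 1
  height(8) = 1 + max(0, 1) = 2
  height(34) = 1 + max(-1, -1) = 0
  height(39) = 1 + max(-1, -1) = 0
  height(38) = 1 + max(-1, 0) = 1
  height(48) = 1 + max(-1, -1) = 0
  height(47) = 1 + max(1, 0) = 2
  height(37) = 1 + max(0, 2) = 3
  height(25) = 1 + max(2, 3) = 4
Height = 4


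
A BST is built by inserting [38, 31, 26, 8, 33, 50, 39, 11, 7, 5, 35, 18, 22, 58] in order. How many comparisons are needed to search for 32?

Search path for 32: 38 -> 31 -> 33
Found: False
Comparisons: 3


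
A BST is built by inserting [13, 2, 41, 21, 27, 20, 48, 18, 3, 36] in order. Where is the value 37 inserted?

Starting tree (level order): [13, 2, 41, None, 3, 21, 48, None, None, 20, 27, None, None, 18, None, None, 36]
Insertion path: 13 -> 41 -> 21 -> 27 -> 36
Result: insert 37 as right child of 36
Final tree (level order): [13, 2, 41, None, 3, 21, 48, None, None, 20, 27, None, None, 18, None, None, 36, None, None, None, 37]


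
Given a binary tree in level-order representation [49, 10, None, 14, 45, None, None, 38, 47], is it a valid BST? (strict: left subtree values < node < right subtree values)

Level-order array: [49, 10, None, 14, 45, None, None, 38, 47]
Validate using subtree bounds (lo, hi): at each node, require lo < value < hi,
then recurse left with hi=value and right with lo=value.
Preorder trace (stopping at first violation):
  at node 49 with bounds (-inf, +inf): OK
  at node 10 with bounds (-inf, 49): OK
  at node 14 with bounds (-inf, 10): VIOLATION
Node 14 violates its bound: not (-inf < 14 < 10).
Result: Not a valid BST


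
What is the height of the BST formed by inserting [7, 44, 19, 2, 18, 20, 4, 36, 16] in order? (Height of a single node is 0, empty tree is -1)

Insertion order: [7, 44, 19, 2, 18, 20, 4, 36, 16]
Tree (level-order array): [7, 2, 44, None, 4, 19, None, None, None, 18, 20, 16, None, None, 36]
Compute height bottom-up (empty subtree = -1):
  height(4) = 1 + max(-1, -1) = 0
  height(2) = 1 + max(-1, 0) = 1
  height(16) = 1 + max(-1, -1) = 0
  height(18) = 1 + max(0, -1) = 1
  height(36) = 1 + max(-1, -1) = 0
  height(20) = 1 + max(-1, 0) = 1
  height(19) = 1 + max(1, 1) = 2
  height(44) = 1 + max(2, -1) = 3
  height(7) = 1 + max(1, 3) = 4
Height = 4


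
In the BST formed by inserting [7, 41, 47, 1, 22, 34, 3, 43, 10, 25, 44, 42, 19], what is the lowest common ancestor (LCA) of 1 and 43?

Tree insertion order: [7, 41, 47, 1, 22, 34, 3, 43, 10, 25, 44, 42, 19]
Tree (level-order array): [7, 1, 41, None, 3, 22, 47, None, None, 10, 34, 43, None, None, 19, 25, None, 42, 44]
In a BST, the LCA of p=1, q=43 is the first node v on the
root-to-leaf path with p <= v <= q (go left if both < v, right if both > v).
Walk from root:
  at 7: 1 <= 7 <= 43, this is the LCA
LCA = 7


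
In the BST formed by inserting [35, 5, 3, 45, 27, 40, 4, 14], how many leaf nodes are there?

Tree built from: [35, 5, 3, 45, 27, 40, 4, 14]
Tree (level-order array): [35, 5, 45, 3, 27, 40, None, None, 4, 14]
Rule: A leaf has 0 children.
Per-node child counts:
  node 35: 2 child(ren)
  node 5: 2 child(ren)
  node 3: 1 child(ren)
  node 4: 0 child(ren)
  node 27: 1 child(ren)
  node 14: 0 child(ren)
  node 45: 1 child(ren)
  node 40: 0 child(ren)
Matching nodes: [4, 14, 40]
Count of leaf nodes: 3


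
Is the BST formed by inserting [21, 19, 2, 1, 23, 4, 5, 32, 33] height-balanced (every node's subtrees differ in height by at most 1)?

Tree (level-order array): [21, 19, 23, 2, None, None, 32, 1, 4, None, 33, None, None, None, 5]
Definition: a tree is height-balanced if, at every node, |h(left) - h(right)| <= 1 (empty subtree has height -1).
Bottom-up per-node check:
  node 1: h_left=-1, h_right=-1, diff=0 [OK], height=0
  node 5: h_left=-1, h_right=-1, diff=0 [OK], height=0
  node 4: h_left=-1, h_right=0, diff=1 [OK], height=1
  node 2: h_left=0, h_right=1, diff=1 [OK], height=2
  node 19: h_left=2, h_right=-1, diff=3 [FAIL (|2--1|=3 > 1)], height=3
  node 33: h_left=-1, h_right=-1, diff=0 [OK], height=0
  node 32: h_left=-1, h_right=0, diff=1 [OK], height=1
  node 23: h_left=-1, h_right=1, diff=2 [FAIL (|-1-1|=2 > 1)], height=2
  node 21: h_left=3, h_right=2, diff=1 [OK], height=4
Node 19 violates the condition: |2 - -1| = 3 > 1.
Result: Not balanced


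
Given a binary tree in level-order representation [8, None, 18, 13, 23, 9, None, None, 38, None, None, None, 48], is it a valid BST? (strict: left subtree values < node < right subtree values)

Level-order array: [8, None, 18, 13, 23, 9, None, None, 38, None, None, None, 48]
Validate using subtree bounds (lo, hi): at each node, require lo < value < hi,
then recurse left with hi=value and right with lo=value.
Preorder trace (stopping at first violation):
  at node 8 with bounds (-inf, +inf): OK
  at node 18 with bounds (8, +inf): OK
  at node 13 with bounds (8, 18): OK
  at node 9 with bounds (8, 13): OK
  at node 23 with bounds (18, +inf): OK
  at node 38 with bounds (23, +inf): OK
  at node 48 with bounds (38, +inf): OK
No violation found at any node.
Result: Valid BST


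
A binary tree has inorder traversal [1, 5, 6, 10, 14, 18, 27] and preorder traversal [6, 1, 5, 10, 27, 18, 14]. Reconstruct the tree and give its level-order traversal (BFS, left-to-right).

Inorder:  [1, 5, 6, 10, 14, 18, 27]
Preorder: [6, 1, 5, 10, 27, 18, 14]
Algorithm: preorder visits root first, so consume preorder in order;
for each root, split the current inorder slice at that value into
left-subtree inorder and right-subtree inorder, then recurse.
Recursive splits:
  root=6; inorder splits into left=[1, 5], right=[10, 14, 18, 27]
  root=1; inorder splits into left=[], right=[5]
  root=5; inorder splits into left=[], right=[]
  root=10; inorder splits into left=[], right=[14, 18, 27]
  root=27; inorder splits into left=[14, 18], right=[]
  root=18; inorder splits into left=[14], right=[]
  root=14; inorder splits into left=[], right=[]
Reconstructed level-order: [6, 1, 10, 5, 27, 18, 14]
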